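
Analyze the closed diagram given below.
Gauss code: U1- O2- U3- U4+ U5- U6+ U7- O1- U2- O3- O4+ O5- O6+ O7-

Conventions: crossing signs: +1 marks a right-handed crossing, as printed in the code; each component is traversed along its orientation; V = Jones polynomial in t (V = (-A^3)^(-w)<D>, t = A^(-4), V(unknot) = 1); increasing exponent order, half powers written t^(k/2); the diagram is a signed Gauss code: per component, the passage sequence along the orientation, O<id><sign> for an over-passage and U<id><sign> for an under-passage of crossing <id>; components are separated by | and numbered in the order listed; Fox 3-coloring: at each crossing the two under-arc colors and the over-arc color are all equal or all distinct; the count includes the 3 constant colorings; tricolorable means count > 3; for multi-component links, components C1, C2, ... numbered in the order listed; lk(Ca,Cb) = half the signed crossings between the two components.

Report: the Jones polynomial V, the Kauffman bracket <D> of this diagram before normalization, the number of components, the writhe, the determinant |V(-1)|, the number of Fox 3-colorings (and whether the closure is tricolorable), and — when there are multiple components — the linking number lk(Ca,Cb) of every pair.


V(t) = -t^-4 + t^-3 + t^-1
bracket: -A^-5 - A^3 + A^7, w = -3
1 component, writhe -3, over 7 crossings
det 3, colorings 9 of 3^7 — tricolorable
observation: the span of V is 3, forcing >= 3 crossings in any diagram


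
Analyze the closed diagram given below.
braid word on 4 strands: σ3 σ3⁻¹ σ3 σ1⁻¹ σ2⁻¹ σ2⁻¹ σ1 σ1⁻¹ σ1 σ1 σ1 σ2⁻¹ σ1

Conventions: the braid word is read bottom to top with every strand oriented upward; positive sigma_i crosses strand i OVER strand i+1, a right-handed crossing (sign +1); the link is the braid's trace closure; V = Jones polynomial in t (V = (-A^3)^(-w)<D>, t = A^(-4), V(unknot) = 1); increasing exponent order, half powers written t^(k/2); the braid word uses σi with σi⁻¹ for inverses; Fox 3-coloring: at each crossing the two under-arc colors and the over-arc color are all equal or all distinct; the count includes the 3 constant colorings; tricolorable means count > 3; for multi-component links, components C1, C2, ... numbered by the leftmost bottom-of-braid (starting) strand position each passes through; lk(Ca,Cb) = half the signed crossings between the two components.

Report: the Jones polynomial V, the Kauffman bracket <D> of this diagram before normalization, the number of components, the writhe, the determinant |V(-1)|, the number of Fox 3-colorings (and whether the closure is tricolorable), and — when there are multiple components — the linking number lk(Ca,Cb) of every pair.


V = -t^-3 + t^-2 - t^-1 + 3 - t + t^2 - t^3
<D> = A^-9 - A^-5 + A^-1 - 3A^3 + A^7 - A^11 + A^15 (w = +1)
1 component over 13 crossings, w = +1
27 Fox colorings among 3^13, |V(-1)| = 9: tricolorable
why: det 9 = |V(-1)|; divisible by 3, so tricolorable


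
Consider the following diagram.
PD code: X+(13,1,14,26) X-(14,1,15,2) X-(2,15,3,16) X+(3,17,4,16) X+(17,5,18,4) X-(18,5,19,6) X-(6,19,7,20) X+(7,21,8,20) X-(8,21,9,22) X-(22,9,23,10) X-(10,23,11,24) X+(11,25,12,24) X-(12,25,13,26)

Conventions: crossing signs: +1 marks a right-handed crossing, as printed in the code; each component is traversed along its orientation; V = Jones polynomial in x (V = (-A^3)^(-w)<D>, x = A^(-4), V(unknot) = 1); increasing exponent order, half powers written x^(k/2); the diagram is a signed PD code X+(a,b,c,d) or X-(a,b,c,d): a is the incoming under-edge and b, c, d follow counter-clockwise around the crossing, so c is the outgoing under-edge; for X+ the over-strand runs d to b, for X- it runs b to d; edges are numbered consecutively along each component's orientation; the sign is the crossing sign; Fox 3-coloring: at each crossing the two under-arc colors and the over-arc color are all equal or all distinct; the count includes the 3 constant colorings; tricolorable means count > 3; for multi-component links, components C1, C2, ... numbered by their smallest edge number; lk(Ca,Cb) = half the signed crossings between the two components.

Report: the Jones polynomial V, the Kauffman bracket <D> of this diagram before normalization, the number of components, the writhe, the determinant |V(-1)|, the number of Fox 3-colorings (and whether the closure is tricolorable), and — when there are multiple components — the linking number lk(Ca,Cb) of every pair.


Jones polynomial: V(x) = -x^-4 + x^-3 + x^-1
<D> = -A^-5 - A^3 + A^7; writhe -3
components 1, writhe -3 (13 crossings)
3-colorings: 9 of 3^13, det 3 — tricolorable
note: V spans 3 powers of x: at least 3 crossings in any diagram


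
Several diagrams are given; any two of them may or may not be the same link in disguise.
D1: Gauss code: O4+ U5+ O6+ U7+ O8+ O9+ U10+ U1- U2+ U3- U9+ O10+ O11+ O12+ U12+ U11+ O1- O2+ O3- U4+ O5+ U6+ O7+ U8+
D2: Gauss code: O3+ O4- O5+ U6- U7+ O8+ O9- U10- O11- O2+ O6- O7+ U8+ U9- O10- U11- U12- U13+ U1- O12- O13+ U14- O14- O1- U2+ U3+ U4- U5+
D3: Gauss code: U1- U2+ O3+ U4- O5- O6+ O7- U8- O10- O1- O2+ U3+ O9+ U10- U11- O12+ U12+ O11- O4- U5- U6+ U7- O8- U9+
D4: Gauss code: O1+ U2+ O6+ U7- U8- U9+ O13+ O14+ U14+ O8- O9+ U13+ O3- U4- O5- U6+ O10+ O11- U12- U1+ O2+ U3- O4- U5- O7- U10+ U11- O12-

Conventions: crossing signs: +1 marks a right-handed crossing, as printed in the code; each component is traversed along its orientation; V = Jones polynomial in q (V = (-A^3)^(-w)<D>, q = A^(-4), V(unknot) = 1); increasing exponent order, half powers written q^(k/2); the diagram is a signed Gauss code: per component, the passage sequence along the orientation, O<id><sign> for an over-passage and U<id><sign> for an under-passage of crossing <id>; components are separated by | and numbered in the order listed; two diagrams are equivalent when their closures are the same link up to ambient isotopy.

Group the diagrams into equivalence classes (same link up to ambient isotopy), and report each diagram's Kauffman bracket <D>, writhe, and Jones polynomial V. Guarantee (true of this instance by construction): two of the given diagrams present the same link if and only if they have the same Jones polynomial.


equivalence classes: {D1} | {D2} | {D3, D4}
D1 (bracket -A^-4 + 1 - A^4 + A^8 + A^16; 12 crossings at w = +8): V = q^2 + q^4 - q^5 + q^6 - q^7
V(D2) = 1  [14 crossings, <D> = A^-6, w = -2]
D3 (bracket A^-10 - A^-6 + 2A^-2 - 2A^2 + 2A^6 - 2A^10 + A^14; 12 crossings at w = -2): V = q^-5 - 2q^-4 + 2q^-3 - 2q^-2 + 2q^-1 - 1 + q
V(D4) = q^-5 - 2q^-4 + 2q^-3 - 2q^-2 + 2q^-1 - 1 + q  (w 0, c 14, <D> = A^-4 - 1 + 2A^4 - 2A^8 + 2A^12 - 2A^16 + A^20)
key observation: 3 values of V(q) split the 4 diagrams


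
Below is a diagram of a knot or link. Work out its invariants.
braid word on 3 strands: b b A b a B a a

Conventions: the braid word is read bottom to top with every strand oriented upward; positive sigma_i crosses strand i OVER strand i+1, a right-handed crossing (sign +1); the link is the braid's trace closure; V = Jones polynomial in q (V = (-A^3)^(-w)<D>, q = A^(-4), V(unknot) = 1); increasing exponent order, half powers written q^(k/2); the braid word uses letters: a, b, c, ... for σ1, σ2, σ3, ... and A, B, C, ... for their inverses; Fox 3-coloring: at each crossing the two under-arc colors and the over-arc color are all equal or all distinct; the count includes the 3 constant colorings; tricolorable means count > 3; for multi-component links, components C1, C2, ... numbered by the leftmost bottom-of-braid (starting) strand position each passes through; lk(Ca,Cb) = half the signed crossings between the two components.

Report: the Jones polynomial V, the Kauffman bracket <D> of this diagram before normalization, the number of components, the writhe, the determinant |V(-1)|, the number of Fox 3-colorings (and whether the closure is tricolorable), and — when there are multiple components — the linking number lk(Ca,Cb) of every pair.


V = 2q - 2q^2 + 3q^3 - 3q^4 + 2q^5 - 2q^6 + q^7
<D> = A^-16 - 2A^-12 + 2A^-8 - 3A^-4 + 3 - 2A^4 + 2A^8 (w = +4)
1 component over 8 crossings, w = +4
9 Fox colorings among 3^8, |V(-1)| = 15: tricolorable
why: w = +4 (over 8 crossings) is diagram-only; (-A^3)^(-4) removes it from V


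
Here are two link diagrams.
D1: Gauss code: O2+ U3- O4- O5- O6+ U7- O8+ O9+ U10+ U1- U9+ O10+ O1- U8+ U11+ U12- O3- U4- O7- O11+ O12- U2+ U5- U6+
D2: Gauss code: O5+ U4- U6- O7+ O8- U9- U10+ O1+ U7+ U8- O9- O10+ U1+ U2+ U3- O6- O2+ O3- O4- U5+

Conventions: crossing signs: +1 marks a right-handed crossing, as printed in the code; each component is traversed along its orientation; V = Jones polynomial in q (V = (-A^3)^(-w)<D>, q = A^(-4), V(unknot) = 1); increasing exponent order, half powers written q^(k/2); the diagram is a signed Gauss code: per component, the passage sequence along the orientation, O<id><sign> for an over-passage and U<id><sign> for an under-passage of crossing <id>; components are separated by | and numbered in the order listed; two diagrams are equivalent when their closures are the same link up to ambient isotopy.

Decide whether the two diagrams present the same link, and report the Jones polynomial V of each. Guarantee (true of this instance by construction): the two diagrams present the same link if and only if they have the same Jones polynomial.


equivalent: no
D1 (bracket A^4 + A^12 - A^16; 12 crossings at w = 0): V = -q^-4 + q^-3 + q^-1
V(D2) = 1  (w 0, c 10, <D> = 1)
key observation: comparing 2 Jones polynomials yields 2 groups


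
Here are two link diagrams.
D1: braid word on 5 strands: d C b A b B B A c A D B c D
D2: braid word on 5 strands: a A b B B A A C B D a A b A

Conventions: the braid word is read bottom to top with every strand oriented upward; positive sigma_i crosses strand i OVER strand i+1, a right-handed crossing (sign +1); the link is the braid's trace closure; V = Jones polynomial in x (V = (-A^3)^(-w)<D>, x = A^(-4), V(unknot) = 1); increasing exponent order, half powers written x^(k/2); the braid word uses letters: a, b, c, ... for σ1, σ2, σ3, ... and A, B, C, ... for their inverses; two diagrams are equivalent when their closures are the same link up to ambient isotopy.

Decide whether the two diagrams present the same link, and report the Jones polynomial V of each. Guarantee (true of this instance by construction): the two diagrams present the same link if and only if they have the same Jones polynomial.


equivalent: yes
D1 (bracket A^-8 + 1 - A^4; 14 crossings at w = -4): V = -x^-4 + x^-3 + x^-1
V(D2) = -x^-4 + x^-3 + x^-1  (w -6, c 14, <D> = A^-14 + A^-6 - A^-2)
key observation: D2 (14 crossings) and D1 (14) are Markov-related braid presentations


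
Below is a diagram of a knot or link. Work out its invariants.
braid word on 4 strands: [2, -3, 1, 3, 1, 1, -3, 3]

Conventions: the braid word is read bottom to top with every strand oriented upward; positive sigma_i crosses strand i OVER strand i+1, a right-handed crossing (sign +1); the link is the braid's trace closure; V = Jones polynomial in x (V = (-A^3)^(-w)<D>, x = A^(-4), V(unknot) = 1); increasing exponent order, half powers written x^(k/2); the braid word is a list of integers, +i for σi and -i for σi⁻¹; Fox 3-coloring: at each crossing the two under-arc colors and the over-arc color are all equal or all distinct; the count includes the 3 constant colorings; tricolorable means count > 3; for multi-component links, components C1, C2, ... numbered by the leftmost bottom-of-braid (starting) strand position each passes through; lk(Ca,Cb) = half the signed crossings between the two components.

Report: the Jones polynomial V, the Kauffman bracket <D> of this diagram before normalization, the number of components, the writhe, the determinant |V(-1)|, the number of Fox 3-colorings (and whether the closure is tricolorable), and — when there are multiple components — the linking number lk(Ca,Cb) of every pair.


Jones polynomial: V(x) = -x^(1/2) - x^(3/2) - x^(5/2) + x^(9/2)
<D> = A^-6 - A^2 - A^6 - A^10; writhe +4
components 2, writhe +4 (8 crossings)
linking number lk(C1,C2) = 0
3-colorings: 27 of 3^9, det 0 — tricolorable
note: inverse pairs cancel, leaving σ2 σ3⁻¹ σ1 σ3 σ1 σ1


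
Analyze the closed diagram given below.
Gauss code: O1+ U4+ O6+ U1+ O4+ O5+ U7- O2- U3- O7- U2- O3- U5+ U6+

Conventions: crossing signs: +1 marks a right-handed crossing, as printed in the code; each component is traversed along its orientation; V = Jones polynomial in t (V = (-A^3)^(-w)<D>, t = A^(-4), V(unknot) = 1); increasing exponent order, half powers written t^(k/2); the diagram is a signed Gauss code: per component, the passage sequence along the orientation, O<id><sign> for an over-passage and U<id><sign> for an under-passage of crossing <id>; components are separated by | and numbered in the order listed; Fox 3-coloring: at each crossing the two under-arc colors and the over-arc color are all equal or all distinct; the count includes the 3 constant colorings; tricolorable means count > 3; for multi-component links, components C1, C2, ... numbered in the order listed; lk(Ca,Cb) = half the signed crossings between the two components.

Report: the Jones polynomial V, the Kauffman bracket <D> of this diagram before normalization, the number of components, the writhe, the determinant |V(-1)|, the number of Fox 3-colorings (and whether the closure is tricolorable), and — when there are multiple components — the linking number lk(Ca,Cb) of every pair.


V = -t^-3 + t^-2 - t^-1 + 3 - t + t^2 - t^3
<D> = A^-9 - A^-5 + A^-1 - 3A^3 + A^7 - A^11 + A^15 (w = +1)
1 component over 7 crossings, w = +1
27 Fox colorings among 3^7, |V(-1)| = 9: tricolorable
why: the span of V is 6, forcing >= 6 crossings in any diagram


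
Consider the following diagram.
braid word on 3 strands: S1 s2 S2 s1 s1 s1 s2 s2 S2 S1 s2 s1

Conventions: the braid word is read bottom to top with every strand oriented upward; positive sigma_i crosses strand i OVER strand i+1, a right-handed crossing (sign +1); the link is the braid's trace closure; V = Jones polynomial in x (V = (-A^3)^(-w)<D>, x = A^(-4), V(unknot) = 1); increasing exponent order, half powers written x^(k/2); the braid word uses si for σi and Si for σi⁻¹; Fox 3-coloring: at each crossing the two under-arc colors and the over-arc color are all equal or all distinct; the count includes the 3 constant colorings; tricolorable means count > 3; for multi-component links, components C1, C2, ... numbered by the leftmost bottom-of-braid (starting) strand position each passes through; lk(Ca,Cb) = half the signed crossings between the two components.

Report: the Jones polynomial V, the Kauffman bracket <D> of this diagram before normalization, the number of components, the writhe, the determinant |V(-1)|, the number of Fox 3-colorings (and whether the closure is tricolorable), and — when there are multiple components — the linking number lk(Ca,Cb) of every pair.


V = x - x^2 + 2x^3 - x^4 + x^5 - x^6
<D> = -A^-12 + A^-8 - A^-4 + 2 - A^4 + A^8 (w = +4)
1 component over 12 crossings, w = +4
3 Fox colorings among 3^12, |V(-1)| = 7: not tricolorable
why: V spans 5 powers of x: at least 5 crossings in any diagram


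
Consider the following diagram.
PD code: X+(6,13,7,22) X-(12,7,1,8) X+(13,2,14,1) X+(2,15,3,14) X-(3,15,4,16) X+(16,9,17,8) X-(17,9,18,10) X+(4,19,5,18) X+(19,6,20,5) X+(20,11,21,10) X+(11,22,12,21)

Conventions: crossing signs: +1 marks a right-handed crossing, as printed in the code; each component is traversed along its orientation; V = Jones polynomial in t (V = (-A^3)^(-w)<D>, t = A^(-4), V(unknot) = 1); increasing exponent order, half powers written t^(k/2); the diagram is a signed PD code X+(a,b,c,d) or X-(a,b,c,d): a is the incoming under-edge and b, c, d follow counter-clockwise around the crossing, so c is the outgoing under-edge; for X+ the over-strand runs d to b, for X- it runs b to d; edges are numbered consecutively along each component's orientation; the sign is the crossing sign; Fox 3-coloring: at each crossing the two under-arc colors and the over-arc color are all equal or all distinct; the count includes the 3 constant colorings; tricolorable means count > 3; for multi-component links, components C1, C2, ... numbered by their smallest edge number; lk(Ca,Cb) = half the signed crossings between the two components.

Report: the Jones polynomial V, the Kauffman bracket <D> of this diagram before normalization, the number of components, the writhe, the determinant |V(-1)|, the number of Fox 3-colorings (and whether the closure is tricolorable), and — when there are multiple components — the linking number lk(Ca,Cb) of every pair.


Jones polynomial: V(t) = -t^(3/2) + t^(5/2) - 2t^(7/2) + 2t^(9/2) - 2t^(11/2) + t^(13/2) - t^(15/2)
<D> = A^-15 - A^-11 + 2A^-7 - 2A^-3 + 2A - A^5 + A^9; writhe +5
components 2, writhe +5 (11 crossings)
linking number lk(C1,C2) = +3
3-colorings: 3 of 3^11, det 10 — not tricolorable
note: det 10 = |V(-1)|; not divisible by 3, so not tricolorable


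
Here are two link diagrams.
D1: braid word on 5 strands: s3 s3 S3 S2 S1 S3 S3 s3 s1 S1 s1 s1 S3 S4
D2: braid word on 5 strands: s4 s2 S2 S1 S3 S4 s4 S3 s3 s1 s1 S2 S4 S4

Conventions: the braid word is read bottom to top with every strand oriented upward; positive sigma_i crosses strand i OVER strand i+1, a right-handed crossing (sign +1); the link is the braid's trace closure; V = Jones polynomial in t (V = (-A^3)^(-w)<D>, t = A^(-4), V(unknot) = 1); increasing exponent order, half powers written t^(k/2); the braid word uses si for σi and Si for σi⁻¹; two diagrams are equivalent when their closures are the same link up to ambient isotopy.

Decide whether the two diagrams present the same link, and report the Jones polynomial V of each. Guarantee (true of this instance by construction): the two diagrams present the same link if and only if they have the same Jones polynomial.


equivalent: yes
V(D1) = 1  (w -2, c 14, <D> = A^-6)
D2 (bracket A^-6; 14 crossings at w = -2): V = 1
why: all 2 diagrams share one V(t), hence one class


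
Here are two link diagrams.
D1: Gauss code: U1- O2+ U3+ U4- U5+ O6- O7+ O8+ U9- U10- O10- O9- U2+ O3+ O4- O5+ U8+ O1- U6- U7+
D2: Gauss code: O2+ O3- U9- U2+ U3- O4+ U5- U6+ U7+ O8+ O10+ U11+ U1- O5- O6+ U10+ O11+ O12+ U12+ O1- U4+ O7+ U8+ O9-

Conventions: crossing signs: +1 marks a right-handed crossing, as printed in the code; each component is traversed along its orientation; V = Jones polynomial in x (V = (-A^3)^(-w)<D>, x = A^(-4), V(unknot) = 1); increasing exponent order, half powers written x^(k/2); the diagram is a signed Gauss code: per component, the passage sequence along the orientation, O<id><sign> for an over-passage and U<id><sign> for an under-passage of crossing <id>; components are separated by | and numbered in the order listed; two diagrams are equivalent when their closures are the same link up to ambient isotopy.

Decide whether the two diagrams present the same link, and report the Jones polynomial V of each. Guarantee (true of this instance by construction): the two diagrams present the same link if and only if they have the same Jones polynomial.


same link: yes
V(D1) = x + x^3 - x^4  [10 crossings, <D> = -A^-16 + A^-12 + A^-4, w = 0]
D2 (bracket -A^-4 + 1 + A^8; 12 crossings at w = +4): V = x + x^3 - x^4
note: all 2 diagrams share one V(x), hence one class


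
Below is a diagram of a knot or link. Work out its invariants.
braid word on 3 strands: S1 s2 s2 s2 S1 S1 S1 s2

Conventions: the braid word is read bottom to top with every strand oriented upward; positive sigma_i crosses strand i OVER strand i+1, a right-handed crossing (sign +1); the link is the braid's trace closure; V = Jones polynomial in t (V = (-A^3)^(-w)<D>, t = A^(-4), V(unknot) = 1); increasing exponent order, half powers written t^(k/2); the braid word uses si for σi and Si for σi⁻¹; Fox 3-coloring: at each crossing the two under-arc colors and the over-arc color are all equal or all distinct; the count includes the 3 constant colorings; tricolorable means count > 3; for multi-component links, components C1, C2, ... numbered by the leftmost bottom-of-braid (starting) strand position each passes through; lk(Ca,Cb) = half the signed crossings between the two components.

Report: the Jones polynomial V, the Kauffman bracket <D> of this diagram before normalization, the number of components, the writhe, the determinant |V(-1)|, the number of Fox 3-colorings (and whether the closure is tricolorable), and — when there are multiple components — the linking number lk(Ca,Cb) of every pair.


Jones polynomial: V(t) = t^-4 - 2t^-3 + 3t^-2 - 4t^-1 + 5 - 4t + 3t^2 - 2t^3 + t^4
<D> = A^-16 - 2A^-12 + 3A^-8 - 4A^-4 + 5 - 4A^4 + 3A^8 - 2A^12 + A^16; writhe 0
components 1, writhe 0 (8 crossings)
3-colorings: 3 of 3^8, det 25 — not tricolorable
note: det 25 = |V(-1)|; not divisible by 3, so not tricolorable


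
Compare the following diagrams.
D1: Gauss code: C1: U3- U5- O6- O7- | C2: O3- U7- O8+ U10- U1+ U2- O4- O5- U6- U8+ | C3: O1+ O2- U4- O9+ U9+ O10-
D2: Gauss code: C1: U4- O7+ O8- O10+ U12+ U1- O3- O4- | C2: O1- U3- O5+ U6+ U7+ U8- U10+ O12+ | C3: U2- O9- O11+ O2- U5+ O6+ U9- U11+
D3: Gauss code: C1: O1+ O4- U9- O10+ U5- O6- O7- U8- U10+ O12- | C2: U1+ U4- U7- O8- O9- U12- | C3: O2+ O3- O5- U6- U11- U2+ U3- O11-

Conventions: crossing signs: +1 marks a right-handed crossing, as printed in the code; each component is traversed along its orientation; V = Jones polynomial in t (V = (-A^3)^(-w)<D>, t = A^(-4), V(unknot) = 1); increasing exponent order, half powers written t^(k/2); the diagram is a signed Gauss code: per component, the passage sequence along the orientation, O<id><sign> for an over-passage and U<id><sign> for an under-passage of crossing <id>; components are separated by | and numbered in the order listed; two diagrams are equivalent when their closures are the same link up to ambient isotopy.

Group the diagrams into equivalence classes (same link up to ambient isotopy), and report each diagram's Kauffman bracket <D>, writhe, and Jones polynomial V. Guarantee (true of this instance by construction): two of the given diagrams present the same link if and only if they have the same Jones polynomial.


classes: {D1, D3} | {D2}
V(D1) = t^-7 + 2t^-5 - t^-4 + 2t^-3 - t^-2 + t^-1  [10 crossings, <D> = A^-8 - A^-4 + 2 - A^4 + 2A^8 + A^16, w = -4]
V(D2) = 1 + t + t^2 + t^3  (w 0, c 12, <D> = A^-12 + A^-8 + A^-4 + 1)
V(D3) = t^-7 + 2t^-5 - t^-4 + 2t^-3 - t^-2 + t^-1  [12 crossings, <D> = A^-14 - A^-10 + 2A^-6 - A^-2 + 2A^2 + A^10, w = -6]
note: 2 values of V(t) split the 3 diagrams


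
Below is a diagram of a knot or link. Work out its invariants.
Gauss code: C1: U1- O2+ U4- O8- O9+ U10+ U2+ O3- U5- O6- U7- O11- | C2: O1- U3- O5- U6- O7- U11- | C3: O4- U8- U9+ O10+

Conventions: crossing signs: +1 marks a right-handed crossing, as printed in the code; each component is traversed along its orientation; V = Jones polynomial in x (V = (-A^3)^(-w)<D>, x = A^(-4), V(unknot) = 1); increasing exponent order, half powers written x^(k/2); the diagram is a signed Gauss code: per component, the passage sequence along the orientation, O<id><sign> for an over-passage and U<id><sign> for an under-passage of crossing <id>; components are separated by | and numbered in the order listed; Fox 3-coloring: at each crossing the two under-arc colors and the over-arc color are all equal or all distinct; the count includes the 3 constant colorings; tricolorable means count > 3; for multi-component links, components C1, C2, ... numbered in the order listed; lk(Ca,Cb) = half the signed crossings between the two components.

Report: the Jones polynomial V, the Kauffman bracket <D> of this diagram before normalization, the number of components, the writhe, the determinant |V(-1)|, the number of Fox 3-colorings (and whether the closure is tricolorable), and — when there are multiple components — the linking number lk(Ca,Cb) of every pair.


V(x) = x^-9 + x^-4 + x^-3 + x^-2
bracket: -A^-7 - A^-3 - A - A^21, w = -5
3 components, writhe -5, over 11 crossings
lk(C1,C2) = -3
linking number lk(C1,C3) = 0
lk(C2,C3): 0
det 0, colorings 27 of 3^11 — tricolorable
observation: |V(-1)| = 0: so tricolorable, since 3 divides 0


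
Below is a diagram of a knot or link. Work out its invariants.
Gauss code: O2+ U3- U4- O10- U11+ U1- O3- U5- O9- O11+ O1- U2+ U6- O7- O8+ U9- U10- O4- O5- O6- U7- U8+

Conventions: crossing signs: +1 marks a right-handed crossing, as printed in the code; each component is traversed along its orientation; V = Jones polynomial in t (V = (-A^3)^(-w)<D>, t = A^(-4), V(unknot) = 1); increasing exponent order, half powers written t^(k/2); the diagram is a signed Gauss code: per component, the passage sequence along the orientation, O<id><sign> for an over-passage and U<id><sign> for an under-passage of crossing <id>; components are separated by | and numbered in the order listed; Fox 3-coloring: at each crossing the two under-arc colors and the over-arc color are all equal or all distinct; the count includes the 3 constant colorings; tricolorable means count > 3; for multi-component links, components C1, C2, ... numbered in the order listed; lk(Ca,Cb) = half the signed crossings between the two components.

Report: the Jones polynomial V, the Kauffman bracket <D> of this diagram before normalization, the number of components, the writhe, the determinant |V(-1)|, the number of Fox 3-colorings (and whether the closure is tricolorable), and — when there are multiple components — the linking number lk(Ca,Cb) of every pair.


Jones polynomial: V(t) = -t^-4 + t^-3 + t^-1
<D> = -A^-11 - A^-3 + A; writhe -5
components 1, writhe -5 (11 crossings)
3-colorings: 9 of 3^11, det 3 — tricolorable
note: w = -5 (over 11 crossings) is diagram-only; (-A^3)^(5) removes it from V


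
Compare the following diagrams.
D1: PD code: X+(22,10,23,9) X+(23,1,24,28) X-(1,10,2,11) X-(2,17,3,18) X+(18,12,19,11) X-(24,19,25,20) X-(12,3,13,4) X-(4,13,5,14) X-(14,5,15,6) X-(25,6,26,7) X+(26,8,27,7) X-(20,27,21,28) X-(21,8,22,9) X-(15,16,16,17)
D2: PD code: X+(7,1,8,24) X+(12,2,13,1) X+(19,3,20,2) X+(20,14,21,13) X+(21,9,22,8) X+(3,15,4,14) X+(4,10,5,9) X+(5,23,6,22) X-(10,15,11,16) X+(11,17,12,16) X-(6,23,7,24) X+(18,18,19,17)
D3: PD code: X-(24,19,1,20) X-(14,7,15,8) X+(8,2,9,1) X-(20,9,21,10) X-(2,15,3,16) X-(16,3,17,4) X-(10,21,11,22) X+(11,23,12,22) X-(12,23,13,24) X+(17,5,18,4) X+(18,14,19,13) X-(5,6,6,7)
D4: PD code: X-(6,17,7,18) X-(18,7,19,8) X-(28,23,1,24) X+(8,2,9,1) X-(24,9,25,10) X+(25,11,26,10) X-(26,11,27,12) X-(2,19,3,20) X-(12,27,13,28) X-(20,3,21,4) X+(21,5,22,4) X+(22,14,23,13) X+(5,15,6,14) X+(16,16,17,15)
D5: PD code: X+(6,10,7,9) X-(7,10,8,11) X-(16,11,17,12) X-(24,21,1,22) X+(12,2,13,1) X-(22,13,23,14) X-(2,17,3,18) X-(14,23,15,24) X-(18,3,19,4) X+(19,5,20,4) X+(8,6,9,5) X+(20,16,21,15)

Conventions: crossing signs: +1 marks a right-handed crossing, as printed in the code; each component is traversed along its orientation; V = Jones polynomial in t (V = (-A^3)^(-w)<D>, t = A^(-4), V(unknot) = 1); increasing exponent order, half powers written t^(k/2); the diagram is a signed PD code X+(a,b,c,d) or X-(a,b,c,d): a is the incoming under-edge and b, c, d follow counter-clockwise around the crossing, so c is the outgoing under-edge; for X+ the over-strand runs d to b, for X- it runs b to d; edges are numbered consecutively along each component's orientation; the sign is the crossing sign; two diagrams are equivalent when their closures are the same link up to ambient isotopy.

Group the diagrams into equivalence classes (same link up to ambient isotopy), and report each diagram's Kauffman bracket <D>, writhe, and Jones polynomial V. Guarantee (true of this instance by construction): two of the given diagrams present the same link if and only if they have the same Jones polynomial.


classes: {D1} | {D2} | {D3, D4, D5}
V(D1) = -t^-4 + t^-3 + t^-1  [14 crossings, <D> = A^-14 + A^-6 - A^-2, w = -6]
V(D2) = t^2 + t^4 - t^5 + t^6 - t^7  (w +8, c 12, <D> = -A^-4 + 1 - A^4 + A^8 + A^16)
V(D3) = -t^-6 + 2t^-5 - 3t^-4 + 4t^-3 - 3t^-2 + 3t^-1 - 2 + t  (w -4, c 12, <D> = A^-16 - 2A^-12 + 3A^-8 - 3A^-4 + 4 - 3A^4 + 2A^8 - A^12)
D4 (bracket A^-10 - 2A^-6 + 3A^-2 - 3A^2 + 4A^6 - 3A^10 + 2A^14 - A^18; 14 crossings at w = -2): V = -t^-6 + 2t^-5 - 3t^-4 + 4t^-3 - 3t^-2 + 3t^-1 - 2 + t
D5 (bracket A^-10 - 2A^-6 + 3A^-2 - 3A^2 + 4A^6 - 3A^10 + 2A^14 - A^18; 12 crossings at w = -2): V = -t^-6 + 2t^-5 - 3t^-4 + 4t^-3 - 3t^-2 + 3t^-1 - 2 + t
note: comparing 5 Jones polynomials yields 3 groups


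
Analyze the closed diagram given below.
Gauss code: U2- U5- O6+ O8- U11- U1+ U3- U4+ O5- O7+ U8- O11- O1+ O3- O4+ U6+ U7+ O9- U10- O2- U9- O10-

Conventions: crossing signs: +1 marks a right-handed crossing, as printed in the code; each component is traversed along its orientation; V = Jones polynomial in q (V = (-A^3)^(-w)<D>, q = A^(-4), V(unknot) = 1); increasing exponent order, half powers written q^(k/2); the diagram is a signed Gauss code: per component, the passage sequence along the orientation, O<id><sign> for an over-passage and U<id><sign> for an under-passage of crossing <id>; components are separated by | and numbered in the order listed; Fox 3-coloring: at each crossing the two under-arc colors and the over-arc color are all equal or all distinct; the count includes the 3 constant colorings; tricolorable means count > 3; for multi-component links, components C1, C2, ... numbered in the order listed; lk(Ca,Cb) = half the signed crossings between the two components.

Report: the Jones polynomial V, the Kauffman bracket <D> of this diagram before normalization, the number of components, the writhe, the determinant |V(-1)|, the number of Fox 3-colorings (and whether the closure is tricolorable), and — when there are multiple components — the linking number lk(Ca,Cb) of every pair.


Jones polynomial: V(q) = -q^-4 + q^-3 + q^-1
<D> = -A^-5 - A^3 + A^7; writhe -3
components 1, writhe -3 (11 crossings)
3-colorings: 9 of 3^11, det 3 — tricolorable
note: the span of V is 3, forcing >= 3 crossings in any diagram


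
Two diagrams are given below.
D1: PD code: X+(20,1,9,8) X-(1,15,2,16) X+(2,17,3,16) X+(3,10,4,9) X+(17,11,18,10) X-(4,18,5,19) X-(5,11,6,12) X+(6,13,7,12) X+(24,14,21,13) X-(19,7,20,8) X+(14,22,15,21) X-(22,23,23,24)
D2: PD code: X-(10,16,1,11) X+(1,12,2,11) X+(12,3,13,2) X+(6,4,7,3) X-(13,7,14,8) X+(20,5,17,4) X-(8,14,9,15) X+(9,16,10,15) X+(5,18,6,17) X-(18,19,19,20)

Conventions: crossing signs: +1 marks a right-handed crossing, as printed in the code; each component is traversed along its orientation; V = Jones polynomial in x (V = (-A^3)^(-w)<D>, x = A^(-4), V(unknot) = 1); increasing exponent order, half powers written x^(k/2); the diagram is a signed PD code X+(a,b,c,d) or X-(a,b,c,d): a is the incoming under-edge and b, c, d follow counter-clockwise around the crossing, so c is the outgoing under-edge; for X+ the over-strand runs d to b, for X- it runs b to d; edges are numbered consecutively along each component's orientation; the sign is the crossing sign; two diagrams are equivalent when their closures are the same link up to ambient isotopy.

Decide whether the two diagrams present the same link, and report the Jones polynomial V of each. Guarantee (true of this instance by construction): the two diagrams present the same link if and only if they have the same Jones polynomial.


equivalent: yes
V(D1) = 1 + x + x^2 + x^3  (w +2, c 12, <D> = A^-6 + A^-2 + A^2 + A^6)
D2 (bracket A^-6 + A^-2 + A^2 + A^6; 10 crossings at w = +2): V = 1 + x + x^2 + x^3
why: Reidemeister moves carry D1 (12 crossings) to D2 (10)


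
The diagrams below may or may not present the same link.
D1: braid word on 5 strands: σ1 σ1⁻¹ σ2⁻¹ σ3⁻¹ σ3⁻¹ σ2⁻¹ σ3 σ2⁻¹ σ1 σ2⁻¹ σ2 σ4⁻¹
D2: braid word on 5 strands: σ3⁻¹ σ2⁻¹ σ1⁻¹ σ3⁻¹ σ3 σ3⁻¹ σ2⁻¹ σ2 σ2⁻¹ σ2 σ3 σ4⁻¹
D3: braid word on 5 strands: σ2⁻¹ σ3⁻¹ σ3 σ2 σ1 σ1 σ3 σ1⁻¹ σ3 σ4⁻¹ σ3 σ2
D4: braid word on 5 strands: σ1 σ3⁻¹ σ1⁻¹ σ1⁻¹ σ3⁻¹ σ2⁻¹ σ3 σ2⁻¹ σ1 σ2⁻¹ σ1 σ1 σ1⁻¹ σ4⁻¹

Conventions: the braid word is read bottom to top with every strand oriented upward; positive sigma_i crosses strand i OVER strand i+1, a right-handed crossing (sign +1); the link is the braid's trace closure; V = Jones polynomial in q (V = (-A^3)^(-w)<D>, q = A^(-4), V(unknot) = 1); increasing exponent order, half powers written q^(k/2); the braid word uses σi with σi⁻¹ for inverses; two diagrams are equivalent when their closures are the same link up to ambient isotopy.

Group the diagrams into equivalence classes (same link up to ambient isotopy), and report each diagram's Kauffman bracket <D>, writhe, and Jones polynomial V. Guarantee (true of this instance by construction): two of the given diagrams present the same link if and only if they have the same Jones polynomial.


equivalence classes: {D1, D4} | {D2} | {D3}
D1 (bracket A^-8 - A^-4 + 2 - A^4 + A^8 - A^12; 12 crossings at w = -4): V = -q^-6 + q^-5 - q^-4 + 2q^-3 - q^-2 + q^-1
V(D2) = 1  (w -4, c 12, <D> = A^-12)
V(D3) = q + q^3 - q^4  [12 crossings, <D> = -A^-4 + 1 + A^8, w = +4]
D4 (bracket A^-8 - A^-4 + 2 - A^4 + A^8 - A^12; 14 crossings at w = -4): V = -q^-6 + q^-5 - q^-4 + 2q^-3 - q^-2 + q^-1
observation: 3 values of V(q) split the 4 diagrams


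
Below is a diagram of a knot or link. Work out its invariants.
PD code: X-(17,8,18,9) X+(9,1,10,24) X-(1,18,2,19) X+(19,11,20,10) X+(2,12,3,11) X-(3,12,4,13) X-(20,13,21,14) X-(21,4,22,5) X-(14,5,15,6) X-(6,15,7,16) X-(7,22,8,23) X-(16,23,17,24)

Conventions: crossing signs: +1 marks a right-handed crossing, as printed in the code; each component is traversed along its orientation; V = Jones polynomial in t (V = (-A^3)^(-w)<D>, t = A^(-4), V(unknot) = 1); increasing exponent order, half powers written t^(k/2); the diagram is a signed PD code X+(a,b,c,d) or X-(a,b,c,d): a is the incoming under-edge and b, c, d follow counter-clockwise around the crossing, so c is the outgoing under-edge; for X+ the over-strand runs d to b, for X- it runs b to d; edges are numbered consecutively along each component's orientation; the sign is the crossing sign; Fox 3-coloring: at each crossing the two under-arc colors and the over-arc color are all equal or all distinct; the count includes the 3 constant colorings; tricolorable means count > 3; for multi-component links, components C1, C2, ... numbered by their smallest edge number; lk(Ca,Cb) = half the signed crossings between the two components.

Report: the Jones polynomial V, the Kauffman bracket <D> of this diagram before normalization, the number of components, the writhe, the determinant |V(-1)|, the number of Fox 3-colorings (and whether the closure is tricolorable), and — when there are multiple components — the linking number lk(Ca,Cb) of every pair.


V = t^-8 - 2t^-7 + t^-6 - 2t^-5 + 2t^-4 + t^-2
<D> = A^-10 + 2A^-2 - 2A^2 + A^6 - 2A^10 + A^14 (w = -6)
1 component over 12 crossings, w = -6
27 Fox colorings among 3^12, |V(-1)| = 9: tricolorable
why: the span of V is 6, forcing >= 6 crossings in any diagram


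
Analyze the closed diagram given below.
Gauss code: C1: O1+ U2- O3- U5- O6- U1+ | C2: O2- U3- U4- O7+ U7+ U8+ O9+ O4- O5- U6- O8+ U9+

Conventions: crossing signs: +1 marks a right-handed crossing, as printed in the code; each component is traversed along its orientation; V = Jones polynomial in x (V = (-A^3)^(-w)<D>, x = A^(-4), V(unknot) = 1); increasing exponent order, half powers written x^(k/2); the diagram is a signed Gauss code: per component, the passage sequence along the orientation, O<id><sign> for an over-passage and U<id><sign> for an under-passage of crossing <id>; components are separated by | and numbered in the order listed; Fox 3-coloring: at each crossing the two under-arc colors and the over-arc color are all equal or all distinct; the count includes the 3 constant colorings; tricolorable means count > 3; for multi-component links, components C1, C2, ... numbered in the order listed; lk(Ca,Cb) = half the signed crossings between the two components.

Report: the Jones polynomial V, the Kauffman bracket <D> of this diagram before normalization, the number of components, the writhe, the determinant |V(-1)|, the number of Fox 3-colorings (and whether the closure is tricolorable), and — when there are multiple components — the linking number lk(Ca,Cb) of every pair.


Jones polynomial: V(x) = -x^(-9/2) - x^(-5/2) + x^(-3/2) - x^(-1/2)
<D> = A^-1 - A^3 + A^7 + A^15; writhe -1
components 2, writhe -1 (9 crossings)
linking number lk(C1,C2) = -2
3-colorings: 3 of 3^9, det 4 — not tricolorable
note: the span of V is 4, within the link bound 9 + 2 - 1


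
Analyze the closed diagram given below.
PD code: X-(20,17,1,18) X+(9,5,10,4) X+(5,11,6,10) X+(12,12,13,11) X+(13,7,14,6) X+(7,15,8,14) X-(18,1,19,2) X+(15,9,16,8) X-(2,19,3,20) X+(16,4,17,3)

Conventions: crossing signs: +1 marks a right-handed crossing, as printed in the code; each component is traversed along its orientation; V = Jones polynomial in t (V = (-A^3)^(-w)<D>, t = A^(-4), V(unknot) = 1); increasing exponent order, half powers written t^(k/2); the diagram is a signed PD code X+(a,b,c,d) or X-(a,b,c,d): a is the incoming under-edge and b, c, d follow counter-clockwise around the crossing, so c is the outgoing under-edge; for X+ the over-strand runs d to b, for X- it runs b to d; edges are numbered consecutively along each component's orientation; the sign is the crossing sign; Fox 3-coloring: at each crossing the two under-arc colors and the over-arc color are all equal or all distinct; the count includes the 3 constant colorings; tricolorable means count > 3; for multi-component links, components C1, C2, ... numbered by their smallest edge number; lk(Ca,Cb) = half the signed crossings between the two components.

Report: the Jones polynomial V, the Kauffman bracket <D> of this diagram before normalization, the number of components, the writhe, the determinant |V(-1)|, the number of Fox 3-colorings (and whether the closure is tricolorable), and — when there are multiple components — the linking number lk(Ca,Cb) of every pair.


Jones polynomial: V(t) = -t^-2 + t^-1 - 1 + 3t - 2t^2 + 3t^3 - 2t^4 + t^5 - t^6
<D> = -A^-12 + A^-8 - 2A^-4 + 3 - 2A^4 + 3A^8 - A^12 + A^16 - A^20; writhe +4
components 1, writhe +4 (10 crossings)
3-colorings: 9 of 3^10, det 15 — tricolorable
note: |V(-1)| = 15: so tricolorable, since 3 divides 15


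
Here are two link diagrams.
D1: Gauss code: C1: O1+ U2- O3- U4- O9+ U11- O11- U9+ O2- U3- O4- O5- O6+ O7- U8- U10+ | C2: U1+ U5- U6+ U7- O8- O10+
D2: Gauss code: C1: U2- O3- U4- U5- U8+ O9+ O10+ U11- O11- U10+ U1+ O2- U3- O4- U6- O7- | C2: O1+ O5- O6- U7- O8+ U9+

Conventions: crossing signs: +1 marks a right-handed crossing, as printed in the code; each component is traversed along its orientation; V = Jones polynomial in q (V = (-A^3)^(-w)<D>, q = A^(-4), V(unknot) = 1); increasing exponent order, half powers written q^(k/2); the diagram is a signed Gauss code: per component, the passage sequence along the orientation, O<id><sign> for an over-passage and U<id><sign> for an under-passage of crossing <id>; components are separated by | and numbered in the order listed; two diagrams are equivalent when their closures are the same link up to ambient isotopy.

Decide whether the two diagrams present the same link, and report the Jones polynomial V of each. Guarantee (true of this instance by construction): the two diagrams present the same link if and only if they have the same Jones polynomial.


equivalent: no
V(D1) = q^(-9/2) - q^(-5/2) - q^(-3/2) - q^(-1/2)  (w -3, c 11, <D> = A^-7 + A^-3 + A - A^9)
D2 (bracket 2A^-7 - A^-3 + 2A - A^5 + A^9 - A^13; 11 crossings at w = -3): V = q^(-11/2) - q^(-9/2) + q^(-7/2) - 2q^(-5/2) + q^(-3/2) - 2q^(-1/2)
why: 2 values of V(q) split the 2 diagrams


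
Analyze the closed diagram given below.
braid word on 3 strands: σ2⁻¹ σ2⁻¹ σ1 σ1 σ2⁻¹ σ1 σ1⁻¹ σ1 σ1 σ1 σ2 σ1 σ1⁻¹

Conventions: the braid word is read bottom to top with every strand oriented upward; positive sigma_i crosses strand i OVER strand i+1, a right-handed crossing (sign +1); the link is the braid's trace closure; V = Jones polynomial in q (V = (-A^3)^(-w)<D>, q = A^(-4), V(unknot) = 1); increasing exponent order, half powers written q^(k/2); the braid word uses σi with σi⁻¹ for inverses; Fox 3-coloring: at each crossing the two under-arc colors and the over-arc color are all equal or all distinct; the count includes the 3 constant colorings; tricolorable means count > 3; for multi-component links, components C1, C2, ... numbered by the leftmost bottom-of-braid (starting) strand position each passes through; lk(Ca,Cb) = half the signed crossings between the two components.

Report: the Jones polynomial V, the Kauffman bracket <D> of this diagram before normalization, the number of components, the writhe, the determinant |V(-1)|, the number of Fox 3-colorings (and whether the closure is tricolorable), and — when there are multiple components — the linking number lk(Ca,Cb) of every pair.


Jones polynomial: V(q) = -q^(-1/2) + q^(1/2) - 3q^(3/2) + 2q^(5/2) - 3q^(7/2) + 3q^(9/2) - 2q^(11/2) + q^(13/2)
<D> = -A^-17 + 2A^-13 - 3A^-9 + 3A^-5 - 2A^-1 + 3A^3 - A^7 + A^11; writhe +3
components 2, writhe +3 (13 crossings)
linking number lk(C1,C2) = 0
3-colorings: 3 of 3^13, det 16 — not tricolorable
note: det 16 = |V(-1)|; not divisible by 3, so not tricolorable
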